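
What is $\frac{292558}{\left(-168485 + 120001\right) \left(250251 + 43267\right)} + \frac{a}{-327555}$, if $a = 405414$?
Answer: $- \frac{320528486158581}{258967288841620} \approx -1.2377$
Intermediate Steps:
$\frac{292558}{\left(-168485 + 120001\right) \left(250251 + 43267\right)} + \frac{a}{-327555} = \frac{292558}{\left(-168485 + 120001\right) \left(250251 + 43267\right)} + \frac{405414}{-327555} = \frac{292558}{\left(-48484\right) 293518} + 405414 \left(- \frac{1}{327555}\right) = \frac{292558}{-14230926712} - \frac{45046}{36395} = 292558 \left(- \frac{1}{14230926712}\right) - \frac{45046}{36395} = - \frac{146279}{7115463356} - \frac{45046}{36395} = - \frac{320528486158581}{258967288841620}$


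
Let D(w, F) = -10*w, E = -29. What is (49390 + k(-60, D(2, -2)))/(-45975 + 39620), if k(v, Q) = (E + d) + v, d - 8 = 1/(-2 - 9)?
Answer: -542398/69905 ≈ -7.7591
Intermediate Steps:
d = 87/11 (d = 8 + 1/(-2 - 9) = 8 + 1/(-11) = 8 - 1/11 = 87/11 ≈ 7.9091)
k(v, Q) = -232/11 + v (k(v, Q) = (-29 + 87/11) + v = -232/11 + v)
(49390 + k(-60, D(2, -2)))/(-45975 + 39620) = (49390 + (-232/11 - 60))/(-45975 + 39620) = (49390 - 892/11)/(-6355) = (542398/11)*(-1/6355) = -542398/69905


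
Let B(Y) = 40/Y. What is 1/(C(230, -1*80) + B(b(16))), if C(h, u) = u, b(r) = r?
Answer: -2/155 ≈ -0.012903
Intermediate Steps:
1/(C(230, -1*80) + B(b(16))) = 1/(-1*80 + 40/16) = 1/(-80 + 40*(1/16)) = 1/(-80 + 5/2) = 1/(-155/2) = -2/155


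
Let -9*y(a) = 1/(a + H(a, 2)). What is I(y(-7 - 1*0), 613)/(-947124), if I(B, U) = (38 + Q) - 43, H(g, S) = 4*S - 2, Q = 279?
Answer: -137/473562 ≈ -0.00028930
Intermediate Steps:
H(g, S) = -2 + 4*S
y(a) = -1/(9*(6 + a)) (y(a) = -1/(9*(a + (-2 + 4*2))) = -1/(9*(a + (-2 + 8))) = -1/(9*(a + 6)) = -1/(9*(6 + a)))
I(B, U) = 274 (I(B, U) = (38 + 279) - 43 = 317 - 43 = 274)
I(y(-7 - 1*0), 613)/(-947124) = 274/(-947124) = 274*(-1/947124) = -137/473562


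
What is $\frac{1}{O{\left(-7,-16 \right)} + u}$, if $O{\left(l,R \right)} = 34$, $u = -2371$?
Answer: $- \frac{1}{2337} \approx -0.0004279$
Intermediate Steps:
$\frac{1}{O{\left(-7,-16 \right)} + u} = \frac{1}{34 - 2371} = \frac{1}{-2337} = - \frac{1}{2337}$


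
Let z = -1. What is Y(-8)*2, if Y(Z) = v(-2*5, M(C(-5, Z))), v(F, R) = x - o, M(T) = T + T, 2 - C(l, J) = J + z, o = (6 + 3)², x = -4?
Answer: -170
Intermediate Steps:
o = 81 (o = 9² = 81)
C(l, J) = 3 - J (C(l, J) = 2 - (J - 1) = 2 - (-1 + J) = 2 + (1 - J) = 3 - J)
M(T) = 2*T
v(F, R) = -85 (v(F, R) = -4 - 1*81 = -4 - 81 = -85)
Y(Z) = -85
Y(-8)*2 = -85*2 = -170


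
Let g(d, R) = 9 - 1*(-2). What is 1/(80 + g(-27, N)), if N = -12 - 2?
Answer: 1/91 ≈ 0.010989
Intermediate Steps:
N = -14
g(d, R) = 11 (g(d, R) = 9 + 2 = 11)
1/(80 + g(-27, N)) = 1/(80 + 11) = 1/91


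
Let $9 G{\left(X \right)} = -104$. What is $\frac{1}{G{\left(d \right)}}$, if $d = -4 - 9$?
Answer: $- \frac{9}{104} \approx -0.086538$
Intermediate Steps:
$d = -13$ ($d = -4 - 9 = -13$)
$G{\left(X \right)} = - \frac{104}{9}$ ($G{\left(X \right)} = \frac{1}{9} \left(-104\right) = - \frac{104}{9}$)
$\frac{1}{G{\left(d \right)}} = \frac{1}{- \frac{104}{9}} = - \frac{9}{104}$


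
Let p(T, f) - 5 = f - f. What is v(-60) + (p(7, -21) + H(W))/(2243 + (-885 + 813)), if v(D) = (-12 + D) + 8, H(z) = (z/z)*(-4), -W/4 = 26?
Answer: -138943/2171 ≈ -64.000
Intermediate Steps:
W = -104 (W = -4*26 = -104)
H(z) = -4 (H(z) = 1*(-4) = -4)
p(T, f) = 5 (p(T, f) = 5 + (f - f) = 5 + 0 = 5)
v(D) = -4 + D
v(-60) + (p(7, -21) + H(W))/(2243 + (-885 + 813)) = (-4 - 60) + (5 - 4)/(2243 + (-885 + 813)) = -64 + 1/(2243 - 72) = -64 + 1/2171 = -138943/2171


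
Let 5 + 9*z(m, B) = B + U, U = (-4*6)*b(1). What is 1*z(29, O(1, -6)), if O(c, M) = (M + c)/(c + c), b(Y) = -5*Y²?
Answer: 25/2 ≈ 12.500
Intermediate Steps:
U = 120 (U = (-4*6)*(-5*1²) = -(-120) = -24*(-5) = 120)
O(c, M) = (M + c)/(2*c) (O(c, M) = (M + c)/((2*c)) = (M + c)*(1/(2*c)) = (M + c)/(2*c))
z(m, B) = 115/9 + B/9 (z(m, B) = -5/9 + (B + 120)/9 = -5/9 + (120 + B)/9 = -5/9 + (40/3 + B/9) = 115/9 + B/9)
1*z(29, O(1, -6)) = 1*(115/9 + ((½)*(-6 + 1)/1)/9) = 1*(115/9 + ((½)*1*(-5))/9) = 1*(115/9 + (⅑)*(-5/2)) = 1*(115/9 - 5/18) = 1*(25/2) = 25/2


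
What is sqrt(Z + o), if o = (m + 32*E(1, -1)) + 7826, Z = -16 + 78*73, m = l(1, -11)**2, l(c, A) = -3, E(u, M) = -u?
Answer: sqrt(13481) ≈ 116.11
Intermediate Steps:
m = 9 (m = (-3)**2 = 9)
Z = 5678 (Z = -16 + 5694 = 5678)
o = 7803 (o = (9 + 32*(-1*1)) + 7826 = (9 + 32*(-1)) + 7826 = (9 - 32) + 7826 = -23 + 7826 = 7803)
sqrt(Z + o) = sqrt(5678 + 7803) = sqrt(13481)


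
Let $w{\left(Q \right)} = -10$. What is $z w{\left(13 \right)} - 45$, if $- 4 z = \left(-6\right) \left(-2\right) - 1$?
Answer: $- \frac{35}{2} \approx -17.5$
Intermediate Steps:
$z = - \frac{11}{4}$ ($z = - \frac{\left(-6\right) \left(-2\right) - 1}{4} = - \frac{12 - 1}{4} = \left(- \frac{1}{4}\right) 11 = - \frac{11}{4} \approx -2.75$)
$z w{\left(13 \right)} - 45 = \left(- \frac{11}{4}\right) \left(-10\right) - 45 = \frac{55}{2} - 45 = - \frac{35}{2}$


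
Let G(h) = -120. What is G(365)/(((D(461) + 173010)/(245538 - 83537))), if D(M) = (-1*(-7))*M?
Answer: -19440120/176237 ≈ -110.31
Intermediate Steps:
D(M) = 7*M
G(365)/(((D(461) + 173010)/(245538 - 83537))) = -120*(245538 - 83537)/(7*461 + 173010) = -120*162001/(3227 + 173010) = -120/(176237*(1/162001)) = -120/176237/162001 = -120*162001/176237 = -19440120/176237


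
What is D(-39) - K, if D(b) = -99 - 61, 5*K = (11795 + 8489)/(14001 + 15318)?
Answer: -23475484/146595 ≈ -160.14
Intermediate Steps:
K = 20284/146595 (K = ((11795 + 8489)/(14001 + 15318))/5 = (20284/29319)/5 = (20284*(1/29319))/5 = (⅕)*(20284/29319) = 20284/146595 ≈ 0.13837)
D(b) = -160
D(-39) - K = -160 - 1*20284/146595 = -160 - 20284/146595 = -23475484/146595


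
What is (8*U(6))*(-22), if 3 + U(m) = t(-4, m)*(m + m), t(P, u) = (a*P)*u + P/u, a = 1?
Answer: 52624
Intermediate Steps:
t(P, u) = P*u + P/u (t(P, u) = (1*P)*u + P/u = P*u + P/u)
U(m) = -3 + 2*m*(-4*m - 4/m) (U(m) = -3 + (-4*m - 4/m)*(m + m) = -3 + (-4*m - 4/m)*(2*m) = -3 + 2*m*(-4*m - 4/m))
(8*U(6))*(-22) = (8*(-11 - 8*6²))*(-22) = (8*(-11 - 8*36))*(-22) = (8*(-11 - 288))*(-22) = (8*(-299))*(-22) = -2392*(-22) = 52624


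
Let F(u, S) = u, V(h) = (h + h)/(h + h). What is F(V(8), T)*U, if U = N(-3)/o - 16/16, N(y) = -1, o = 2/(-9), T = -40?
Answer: 7/2 ≈ 3.5000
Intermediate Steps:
o = -2/9 (o = 2*(-⅑) = -2/9 ≈ -0.22222)
V(h) = 1 (V(h) = (2*h)/((2*h)) = (2*h)*(1/(2*h)) = 1)
U = 7/2 (U = -1/(-2/9) - 16/16 = -1*(-9/2) - 16*1/16 = 9/2 - 1 = 7/2 ≈ 3.5000)
F(V(8), T)*U = 1*(7/2) = 7/2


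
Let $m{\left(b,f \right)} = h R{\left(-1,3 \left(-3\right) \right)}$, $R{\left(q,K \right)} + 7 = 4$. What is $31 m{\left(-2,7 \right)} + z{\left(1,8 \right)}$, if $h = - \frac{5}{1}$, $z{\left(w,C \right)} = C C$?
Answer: $529$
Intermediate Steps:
$R{\left(q,K \right)} = -3$ ($R{\left(q,K \right)} = -7 + 4 = -3$)
$z{\left(w,C \right)} = C^{2}$
$h = -5$ ($h = \left(-5\right) 1 = -5$)
$m{\left(b,f \right)} = 15$ ($m{\left(b,f \right)} = \left(-5\right) \left(-3\right) = 15$)
$31 m{\left(-2,7 \right)} + z{\left(1,8 \right)} = 31 \cdot 15 + 8^{2} = 465 + 64 = 529$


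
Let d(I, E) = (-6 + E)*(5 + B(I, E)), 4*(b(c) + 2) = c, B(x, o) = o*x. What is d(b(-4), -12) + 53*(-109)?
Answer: -6515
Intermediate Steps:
b(c) = -2 + c/4
d(I, E) = (-6 + E)*(5 + E*I)
d(b(-4), -12) + 53*(-109) = (-30 + 5*(-12) + (-2 + (¼)*(-4))*(-12)² - 6*(-12)*(-2 + (¼)*(-4))) + 53*(-109) = (-30 - 60 + (-2 - 1)*144 - 6*(-12)*(-2 - 1)) - 5777 = (-30 - 60 - 3*144 - 6*(-12)*(-3)) - 5777 = (-30 - 60 - 432 - 216) - 5777 = -738 - 5777 = -6515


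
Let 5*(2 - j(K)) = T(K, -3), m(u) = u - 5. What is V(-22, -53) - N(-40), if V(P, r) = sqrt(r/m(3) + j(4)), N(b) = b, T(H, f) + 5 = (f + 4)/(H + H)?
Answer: 40 + 3*sqrt(1310)/20 ≈ 45.429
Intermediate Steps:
T(H, f) = -5 + (4 + f)/(2*H) (T(H, f) = -5 + (f + 4)/(H + H) = -5 + (4 + f)/((2*H)) = -5 + (4 + f)*(1/(2*H)) = -5 + (4 + f)/(2*H))
m(u) = -5 + u
j(K) = 2 - (1 - 10*K)/(10*K) (j(K) = 2 - (4 - 3 - 10*K)/(10*K) = 2 - (1 - 10*K)/(10*K))
V(P, r) = sqrt(119/40 - r/2) (V(P, r) = sqrt(r/(-5 + 3) + (3 - 1/10/4)) = sqrt(r/(-2) + (3 - 1/10*1/4)) = sqrt(r*(-1/2) + (3 - 1/40)) = sqrt(-r/2 + 119/40) = sqrt(119/40 - r/2))
V(-22, -53) - N(-40) = sqrt(1190 - 200*(-53))/20 - 1*(-40) = sqrt(1190 + 10600)/20 + 40 = sqrt(11790)/20 + 40 = (3*sqrt(1310))/20 + 40 = 3*sqrt(1310)/20 + 40 = 40 + 3*sqrt(1310)/20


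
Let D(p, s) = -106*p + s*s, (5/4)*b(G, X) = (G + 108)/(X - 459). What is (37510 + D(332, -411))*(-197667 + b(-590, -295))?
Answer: -63803879319109/1885 ≈ -3.3848e+10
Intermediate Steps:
b(G, X) = 4*(108 + G)/(5*(-459 + X)) (b(G, X) = 4*((G + 108)/(X - 459))/5 = 4*((108 + G)/(-459 + X))/5 = 4*(108 + G)/(5*(-459 + X)))
D(p, s) = s² - 106*p (D(p, s) = -106*p + s² = s² - 106*p)
(37510 + D(332, -411))*(-197667 + b(-590, -295)) = (37510 + ((-411)² - 106*332))*(-197667 + 4*(108 - 590)/(5*(-459 - 295))) = (37510 + (168921 - 35192))*(-197667 + (⅘)*(-482)/(-754)) = (37510 + 133729)*(-197667 + (⅘)*(-1/754)*(-482)) = 171239*(-197667 + 964/1885) = 171239*(-372601331/1885) = -63803879319109/1885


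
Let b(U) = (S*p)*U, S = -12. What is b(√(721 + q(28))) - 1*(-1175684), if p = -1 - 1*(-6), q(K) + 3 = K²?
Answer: 1175684 - 60*√1502 ≈ 1.1734e+6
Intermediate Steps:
q(K) = -3 + K²
p = 5 (p = -1 + 6 = 5)
b(U) = -60*U (b(U) = (-12*5)*U = -60*U)
b(√(721 + q(28))) - 1*(-1175684) = -60*√(721 + (-3 + 28²)) - 1*(-1175684) = -60*√(721 + (-3 + 784)) + 1175684 = -60*√(721 + 781) + 1175684 = -60*√1502 + 1175684 = 1175684 - 60*√1502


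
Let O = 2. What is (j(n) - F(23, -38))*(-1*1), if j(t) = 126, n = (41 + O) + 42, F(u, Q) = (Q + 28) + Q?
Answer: -174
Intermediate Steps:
F(u, Q) = 28 + 2*Q (F(u, Q) = (28 + Q) + Q = 28 + 2*Q)
n = 85 (n = (41 + 2) + 42 = 43 + 42 = 85)
(j(n) - F(23, -38))*(-1*1) = (126 - (28 + 2*(-38)))*(-1*1) = (126 - (28 - 76))*(-1) = (126 - 1*(-48))*(-1) = (126 + 48)*(-1) = 174*(-1) = -174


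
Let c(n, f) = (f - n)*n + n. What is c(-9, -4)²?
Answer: 2916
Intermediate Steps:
c(n, f) = n + n*(f - n) (c(n, f) = n*(f - n) + n = n + n*(f - n))
c(-9, -4)² = (-9*(1 - 4 - 1*(-9)))² = (-9*(1 - 4 + 9))² = (-9*6)² = (-54)² = 2916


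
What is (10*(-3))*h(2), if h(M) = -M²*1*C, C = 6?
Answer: 720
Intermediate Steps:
h(M) = -6*M² (h(M) = -M²*1*6 = -M²*6 = -6*M²)
(10*(-3))*h(2) = (10*(-3))*(-6*2²) = -(-180)*4 = -30*(-24) = 720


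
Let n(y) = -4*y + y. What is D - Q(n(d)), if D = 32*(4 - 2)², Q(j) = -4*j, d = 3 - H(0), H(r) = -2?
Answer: 68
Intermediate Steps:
d = 5 (d = 3 - 1*(-2) = 3 + 2 = 5)
n(y) = -3*y
D = 128 (D = 32*2² = 32*4 = 128)
D - Q(n(d)) = 128 - (-4)*(-3*5) = 128 - (-4)*(-15) = 128 - 1*60 = 128 - 60 = 68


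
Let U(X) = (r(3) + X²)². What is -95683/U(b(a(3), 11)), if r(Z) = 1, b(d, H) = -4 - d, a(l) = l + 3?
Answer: -95683/10201 ≈ -9.3798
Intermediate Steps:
a(l) = 3 + l
U(X) = (1 + X²)²
-95683/U(b(a(3), 11)) = -95683/(1 + (-4 - (3 + 3))²)² = -95683/(1 + (-4 - 1*6)²)² = -95683/(1 + (-4 - 6)²)² = -95683/(1 + (-10)²)² = -95683/(1 + 100)² = -95683/(101²) = -95683/10201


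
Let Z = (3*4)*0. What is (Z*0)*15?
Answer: 0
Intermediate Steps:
Z = 0 (Z = 12*0 = 0)
(Z*0)*15 = (0*0)*15 = 0*15 = 0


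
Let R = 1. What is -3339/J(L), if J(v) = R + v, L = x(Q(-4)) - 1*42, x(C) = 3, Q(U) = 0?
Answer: 3339/38 ≈ 87.868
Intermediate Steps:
L = -39 (L = 3 - 1*42 = 3 - 42 = -39)
J(v) = 1 + v
-3339/J(L) = -3339/(1 - 39) = -3339/(-38) = -3339*(-1/38) = 3339/38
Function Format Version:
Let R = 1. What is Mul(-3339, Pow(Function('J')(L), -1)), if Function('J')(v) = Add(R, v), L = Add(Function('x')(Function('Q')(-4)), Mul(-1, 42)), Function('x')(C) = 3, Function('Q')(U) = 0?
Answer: Rational(3339, 38) ≈ 87.868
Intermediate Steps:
L = -39 (L = Add(3, Mul(-1, 42)) = Add(3, -42) = -39)
Function('J')(v) = Add(1, v)
Mul(-3339, Pow(Function('J')(L), -1)) = Mul(-3339, Pow(Add(1, -39), -1)) = Mul(-3339, Pow(-38, -1)) = Mul(-3339, Rational(-1, 38)) = Rational(3339, 38)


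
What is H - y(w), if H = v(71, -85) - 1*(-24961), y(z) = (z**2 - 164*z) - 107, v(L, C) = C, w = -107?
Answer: -4014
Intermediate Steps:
y(z) = -107 + z**2 - 164*z
H = 24876 (H = -85 - 1*(-24961) = -85 + 24961 = 24876)
H - y(w) = 24876 - (-107 + (-107)**2 - 164*(-107)) = 24876 - (-107 + 11449 + 17548) = 24876 - 1*28890 = 24876 - 28890 = -4014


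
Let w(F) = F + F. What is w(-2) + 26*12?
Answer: 308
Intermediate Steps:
w(F) = 2*F
w(-2) + 26*12 = 2*(-2) + 26*12 = -4 + 312 = 308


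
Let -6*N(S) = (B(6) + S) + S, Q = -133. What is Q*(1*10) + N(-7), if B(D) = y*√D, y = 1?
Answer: -3983/3 - √6/6 ≈ -1328.1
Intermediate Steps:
B(D) = √D (B(D) = 1*√D = √D)
N(S) = -S/3 - √6/6 (N(S) = -((√6 + S) + S)/6 = -((S + √6) + S)/6 = -(√6 + 2*S)/6 = -S/3 - √6/6)
Q*(1*10) + N(-7) = -133*10 + (-⅓*(-7) - √6/6) = -133*10 + (7/3 - √6/6) = -1330 + (7/3 - √6/6) = -3983/3 - √6/6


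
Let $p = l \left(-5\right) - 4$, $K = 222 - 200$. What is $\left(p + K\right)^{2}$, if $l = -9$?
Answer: $3969$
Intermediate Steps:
$K = 22$
$p = 41$ ($p = \left(-9\right) \left(-5\right) - 4 = 45 - 4 = 41$)
$\left(p + K\right)^{2} = \left(41 + 22\right)^{2} = 63^{2} = 3969$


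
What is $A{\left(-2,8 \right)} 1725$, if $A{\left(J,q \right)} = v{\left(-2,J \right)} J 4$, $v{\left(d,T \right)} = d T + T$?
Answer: $-27600$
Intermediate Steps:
$v{\left(d,T \right)} = T + T d$ ($v{\left(d,T \right)} = T d + T = T + T d$)
$A{\left(J,q \right)} = - 4 J^{2}$ ($A{\left(J,q \right)} = J \left(1 - 2\right) J 4 = J \left(-1\right) J 4 = - J J 4 = - J^{2} \cdot 4 = - 4 J^{2}$)
$A{\left(-2,8 \right)} 1725 = - 4 \left(-2\right)^{2} \cdot 1725 = \left(-4\right) 4 \cdot 1725 = \left(-16\right) 1725 = -27600$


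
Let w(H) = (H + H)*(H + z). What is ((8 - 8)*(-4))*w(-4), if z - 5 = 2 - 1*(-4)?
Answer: 0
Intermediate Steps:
z = 11 (z = 5 + (2 - 1*(-4)) = 5 + (2 + 4) = 5 + 6 = 11)
w(H) = 2*H*(11 + H) (w(H) = (H + H)*(H + 11) = (2*H)*(11 + H) = 2*H*(11 + H))
((8 - 8)*(-4))*w(-4) = ((8 - 8)*(-4))*(2*(-4)*(11 - 4)) = (0*(-4))*(2*(-4)*7) = 0*(-56) = 0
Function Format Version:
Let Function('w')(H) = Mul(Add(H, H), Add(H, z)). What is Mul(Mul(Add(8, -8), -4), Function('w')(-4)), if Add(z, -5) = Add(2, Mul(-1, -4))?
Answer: 0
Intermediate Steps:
z = 11 (z = Add(5, Add(2, Mul(-1, -4))) = Add(5, Add(2, 4)) = Add(5, 6) = 11)
Function('w')(H) = Mul(2, H, Add(11, H)) (Function('w')(H) = Mul(Add(H, H), Add(H, 11)) = Mul(Mul(2, H), Add(11, H)) = Mul(2, H, Add(11, H)))
Mul(Mul(Add(8, -8), -4), Function('w')(-4)) = Mul(Mul(Add(8, -8), -4), Mul(2, -4, Add(11, -4))) = Mul(Mul(0, -4), Mul(2, -4, 7)) = Mul(0, -56) = 0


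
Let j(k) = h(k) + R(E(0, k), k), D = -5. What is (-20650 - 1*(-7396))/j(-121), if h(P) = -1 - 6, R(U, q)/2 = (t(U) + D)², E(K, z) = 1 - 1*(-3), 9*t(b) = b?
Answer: -1073574/2795 ≈ -384.10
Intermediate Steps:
t(b) = b/9
E(K, z) = 4 (E(K, z) = 1 + 3 = 4)
R(U, q) = 2*(-5 + U/9)² (R(U, q) = 2*(U/9 - 5)² = 2*(-5 + U/9)²)
h(P) = -7
j(k) = 2795/81 (j(k) = -7 + 2*(-45 + 4)²/81 = -7 + (2/81)*(-41)² = -7 + (2/81)*1681 = -7 + 3362/81 = 2795/81)
(-20650 - 1*(-7396))/j(-121) = (-20650 - 1*(-7396))/(2795/81) = (-20650 + 7396)*(81/2795) = -13254*81/2795 = -1073574/2795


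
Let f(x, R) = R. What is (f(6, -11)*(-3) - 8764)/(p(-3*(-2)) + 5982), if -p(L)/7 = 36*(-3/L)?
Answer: -8731/6108 ≈ -1.4294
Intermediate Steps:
p(L) = 756/L (p(L) = -252*(-3/L) = -(-756)/L = 756/L)
(f(6, -11)*(-3) - 8764)/(p(-3*(-2)) + 5982) = (-11*(-3) - 8764)/(756/((-3*(-2))) + 5982) = (33 - 8764)/(756/6 + 5982) = -8731/(756*(⅙) + 5982) = -8731/(126 + 5982) = -8731/6108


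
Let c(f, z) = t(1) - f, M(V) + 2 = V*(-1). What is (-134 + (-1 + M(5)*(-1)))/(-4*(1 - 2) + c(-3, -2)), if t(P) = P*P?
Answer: -16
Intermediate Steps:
M(V) = -2 - V (M(V) = -2 + V*(-1) = -2 - V)
t(P) = P²
c(f, z) = 1 - f (c(f, z) = 1² - f = 1 - f)
(-134 + (-1 + M(5)*(-1)))/(-4*(1 - 2) + c(-3, -2)) = (-134 + (-1 + (-2 - 1*5)*(-1)))/(-4*(1 - 2) + (1 - 1*(-3))) = (-134 + (-1 + (-2 - 5)*(-1)))/(-4*(-1) + (1 + 3)) = (-134 + (-1 - 7*(-1)))/(4 + 4) = (-134 + (-1 + 7))/8 = (-134 + 6)*(⅛) = -128*⅛ = -16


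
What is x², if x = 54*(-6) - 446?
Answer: 592900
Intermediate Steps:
x = -770 (x = -324 - 446 = -770)
x² = (-770)² = 592900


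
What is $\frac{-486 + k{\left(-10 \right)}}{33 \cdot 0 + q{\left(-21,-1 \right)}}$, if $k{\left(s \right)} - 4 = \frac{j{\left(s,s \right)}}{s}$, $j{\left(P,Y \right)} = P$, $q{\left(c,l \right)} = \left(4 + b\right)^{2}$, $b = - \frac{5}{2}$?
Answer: $- \frac{1924}{9} \approx -213.78$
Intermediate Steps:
$b = - \frac{5}{2}$ ($b = \left(-5\right) \frac{1}{2} = - \frac{5}{2} \approx -2.5$)
$q{\left(c,l \right)} = \frac{9}{4}$ ($q{\left(c,l \right)} = \left(4 - \frac{5}{2}\right)^{2} = \left(\frac{3}{2}\right)^{2} = \frac{9}{4}$)
$k{\left(s \right)} = 5$ ($k{\left(s \right)} = 4 + \frac{s}{s} = 4 + 1 = 5$)
$\frac{-486 + k{\left(-10 \right)}}{33 \cdot 0 + q{\left(-21,-1 \right)}} = \frac{-486 + 5}{33 \cdot 0 + \frac{9}{4}} = - \frac{481}{0 + \frac{9}{4}} = - \frac{481}{\frac{9}{4}} = \left(-481\right) \frac{4}{9} = - \frac{1924}{9}$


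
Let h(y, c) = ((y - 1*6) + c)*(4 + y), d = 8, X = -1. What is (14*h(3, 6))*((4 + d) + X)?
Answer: 3234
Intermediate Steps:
h(y, c) = (4 + y)*(-6 + c + y) (h(y, c) = ((y - 6) + c)*(4 + y) = ((-6 + y) + c)*(4 + y) = (-6 + c + y)*(4 + y) = (4 + y)*(-6 + c + y))
(14*h(3, 6))*((4 + d) + X) = (14*(-24 + 3**2 - 2*3 + 4*6 + 6*3))*((4 + 8) - 1) = (14*(-24 + 9 - 6 + 24 + 18))*(12 - 1) = (14*21)*11 = 294*11 = 3234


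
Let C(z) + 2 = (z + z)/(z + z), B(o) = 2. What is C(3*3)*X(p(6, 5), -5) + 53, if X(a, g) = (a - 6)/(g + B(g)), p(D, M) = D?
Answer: 53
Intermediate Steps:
X(a, g) = (-6 + a)/(2 + g) (X(a, g) = (a - 6)/(g + 2) = (-6 + a)/(2 + g))
C(z) = -1 (C(z) = -2 + (z + z)/(z + z) = -2 + (2*z)/((2*z)) = -2 + (2*z)*(1/(2*z)) = -2 + 1 = -1)
C(3*3)*X(p(6, 5), -5) + 53 = -(-6 + 6)/(2 - 5) + 53 = -0/(-3) + 53 = -(-1)*0/3 + 53 = -1*0 + 53 = 0 + 53 = 53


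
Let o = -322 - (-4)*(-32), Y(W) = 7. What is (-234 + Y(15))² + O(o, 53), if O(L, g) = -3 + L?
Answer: 51076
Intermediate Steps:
o = -450 (o = -322 - 1*128 = -322 - 128 = -450)
(-234 + Y(15))² + O(o, 53) = (-234 + 7)² + (-3 - 450) = (-227)² - 453 = 51529 - 453 = 51076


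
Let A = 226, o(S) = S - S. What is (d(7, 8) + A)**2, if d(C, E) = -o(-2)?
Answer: 51076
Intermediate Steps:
o(S) = 0
d(C, E) = 0 (d(C, E) = -1*0 = 0)
(d(7, 8) + A)**2 = (0 + 226)**2 = 226**2 = 51076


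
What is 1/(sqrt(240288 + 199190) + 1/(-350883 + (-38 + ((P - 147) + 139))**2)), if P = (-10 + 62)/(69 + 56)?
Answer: 85157494859375/13053976946593516603477573 + 29703368420247468241*sqrt(439478)/13053976946593516603477573 ≈ 0.0015085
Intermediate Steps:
P = 52/125 ≈ 0.41600
1/(sqrt(240288 + 199190) + 1/(-350883 + (-38 + ((P - 147) + 139))**2)) = 1/(sqrt(240288 + 199190) + 1/(-350883 + (-38 + ((52/125 - 147) + 139))**2)) = 1/(sqrt(439478) + 1/(-350883 + (-38 + (-18323/125 + 139))**2)) = 1/(sqrt(439478) + 1/(-350883 + (-38 - 948/125)**2)) = 1/(sqrt(439478) + 1/(-350883 + (-5698/125)**2)) = 1/(sqrt(439478) + 1/(-350883 + 32467204/15625)) = 1/(sqrt(439478) + 1/(-5450079671/15625)) = 1/(sqrt(439478) - 15625/5450079671) = 1/(-15625/5450079671 + sqrt(439478))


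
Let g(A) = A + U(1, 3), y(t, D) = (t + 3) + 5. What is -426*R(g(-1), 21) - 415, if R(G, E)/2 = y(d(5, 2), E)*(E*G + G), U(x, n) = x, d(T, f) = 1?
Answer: -415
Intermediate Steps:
y(t, D) = 8 + t (y(t, D) = (3 + t) + 5 = 8 + t)
g(A) = 1 + A (g(A) = A + 1 = 1 + A)
R(G, E) = 18*G + 18*E*G (R(G, E) = 2*((8 + 1)*(E*G + G)) = 2*(9*(G + E*G)) = 2*(9*G + 9*E*G) = 18*G + 18*E*G)
-426*R(g(-1), 21) - 415 = -7668*(1 - 1)*(1 + 21) - 415 = -7668*0*22 - 415 = -426*0 - 415 = 0 - 415 = -415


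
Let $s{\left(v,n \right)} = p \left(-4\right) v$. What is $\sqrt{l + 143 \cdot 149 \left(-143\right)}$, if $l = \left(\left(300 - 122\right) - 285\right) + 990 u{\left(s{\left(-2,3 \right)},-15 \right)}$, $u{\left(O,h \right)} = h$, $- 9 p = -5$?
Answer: $i \sqrt{3061858} \approx 1749.8 i$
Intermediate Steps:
$p = \frac{5}{9}$ ($p = \left(- \frac{1}{9}\right) \left(-5\right) = \frac{5}{9} \approx 0.55556$)
$s{\left(v,n \right)} = - \frac{20 v}{9}$ ($s{\left(v,n \right)} = \frac{5}{9} \left(-4\right) v = - \frac{20 v}{9}$)
$l = -14957$ ($l = \left(\left(300 - 122\right) - 285\right) + 990 \left(-15\right) = \left(178 - 285\right) - 14850 = -107 - 14850 = -14957$)
$\sqrt{l + 143 \cdot 149 \left(-143\right)} = \sqrt{-14957 + 143 \cdot 149 \left(-143\right)} = \sqrt{-14957 + 21307 \left(-143\right)} = \sqrt{-14957 - 3046901} = \sqrt{-3061858} = i \sqrt{3061858}$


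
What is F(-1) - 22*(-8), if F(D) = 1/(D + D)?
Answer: 351/2 ≈ 175.50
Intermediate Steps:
F(D) = 1/(2*D)
F(-1) - 22*(-8) = (½)/(-1) - 22*(-8) = (½)*(-1) + 176 = -½ + 176 = 351/2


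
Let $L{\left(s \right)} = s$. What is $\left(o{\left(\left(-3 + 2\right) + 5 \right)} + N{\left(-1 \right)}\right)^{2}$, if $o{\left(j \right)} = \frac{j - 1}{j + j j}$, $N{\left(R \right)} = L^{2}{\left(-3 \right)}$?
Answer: $\frac{33489}{400} \approx 83.723$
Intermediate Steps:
$N{\left(R \right)} = 9$ ($N{\left(R \right)} = \left(-3\right)^{2} = 9$)
$o{\left(j \right)} = \frac{-1 + j}{j + j^{2}}$
$\left(o{\left(\left(-3 + 2\right) + 5 \right)} + N{\left(-1 \right)}\right)^{2} = \left(\frac{-1 + \left(\left(-3 + 2\right) + 5\right)}{\left(\left(-3 + 2\right) + 5\right) \left(1 + \left(\left(-3 + 2\right) + 5\right)\right)} + 9\right)^{2} = \left(\frac{-1 + \left(-1 + 5\right)}{\left(-1 + 5\right) \left(1 + \left(-1 + 5\right)\right)} + 9\right)^{2} = \left(\frac{-1 + 4}{4 \left(1 + 4\right)} + 9\right)^{2} = \left(\frac{1}{4} \cdot \frac{1}{5} \cdot 3 + 9\right)^{2} = \left(\frac{3}{20} + 9\right)^{2} = \left(\frac{183}{20}\right)^{2} = \frac{33489}{400}$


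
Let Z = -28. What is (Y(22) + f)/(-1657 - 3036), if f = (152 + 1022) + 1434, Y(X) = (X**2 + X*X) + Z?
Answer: -3548/4693 ≈ -0.75602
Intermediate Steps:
Y(X) = -28 + 2*X**2 (Y(X) = (X**2 + X*X) - 28 = (X**2 + X**2) - 28 = 2*X**2 - 28 = -28 + 2*X**2)
f = 2608 (f = 1174 + 1434 = 2608)
(Y(22) + f)/(-1657 - 3036) = ((-28 + 2*22**2) + 2608)/(-1657 - 3036) = ((-28 + 2*484) + 2608)/(-4693) = ((-28 + 968) + 2608)*(-1/4693) = (940 + 2608)*(-1/4693) = 3548*(-1/4693) = -3548/4693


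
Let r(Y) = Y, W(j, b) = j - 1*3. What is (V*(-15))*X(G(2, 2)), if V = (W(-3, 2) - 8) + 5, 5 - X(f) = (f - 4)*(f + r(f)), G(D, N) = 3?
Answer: 1485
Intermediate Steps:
W(j, b) = -3 + j (W(j, b) = j - 3 = -3 + j)
X(f) = 5 - 2*f*(-4 + f) (X(f) = 5 - (f - 4)*(f + f) = 5 - (-4 + f)*2*f = 5 - 2*f*(-4 + f))
V = -9 (V = ((-3 - 3) - 8) + 5 = (-6 - 8) + 5 = -14 + 5 = -9)
(V*(-15))*X(G(2, 2)) = (-9*(-15))*(5 - 2*3**2 + 8*3) = 135*(5 - 2*9 + 24) = 135*(5 - 18 + 24) = 135*11 = 1485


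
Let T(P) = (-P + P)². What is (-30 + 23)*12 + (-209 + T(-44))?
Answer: -293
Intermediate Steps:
T(P) = 0 (T(P) = 0² = 0)
(-30 + 23)*12 + (-209 + T(-44)) = (-30 + 23)*12 + (-209 + 0) = -7*12 - 209 = -84 - 209 = -293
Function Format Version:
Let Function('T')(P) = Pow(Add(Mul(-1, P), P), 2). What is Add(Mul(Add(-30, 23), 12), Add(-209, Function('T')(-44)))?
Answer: -293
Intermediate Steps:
Function('T')(P) = 0 (Function('T')(P) = Pow(0, 2) = 0)
Add(Mul(Add(-30, 23), 12), Add(-209, Function('T')(-44))) = Add(Mul(Add(-30, 23), 12), Add(-209, 0)) = Add(Mul(-7, 12), -209) = Add(-84, -209) = -293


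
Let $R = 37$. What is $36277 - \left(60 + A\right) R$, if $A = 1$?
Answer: $34020$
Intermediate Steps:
$36277 - \left(60 + A\right) R = 36277 - \left(60 + 1\right) 37 = 36277 - 61 \cdot 37 = 36277 - 2257 = 34020$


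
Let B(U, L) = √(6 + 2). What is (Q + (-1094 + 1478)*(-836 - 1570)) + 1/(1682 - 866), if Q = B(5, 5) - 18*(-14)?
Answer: -753700031/816 + 2*√2 ≈ -9.2365e+5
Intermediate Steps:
B(U, L) = 2*√2 (B(U, L) = √8 = 2*√2)
Q = 252 + 2*√2 (Q = 2*√2 - 18*(-14) = 2*√2 + 252 = 252 + 2*√2 ≈ 254.83)
(Q + (-1094 + 1478)*(-836 - 1570)) + 1/(1682 - 866) = ((252 + 2*√2) + (-1094 + 1478)*(-836 - 1570)) + 1/(1682 - 866) = ((252 + 2*√2) + 384*(-2406)) + 1/816 = ((252 + 2*√2) - 923904) + 1/816 = (-923652 + 2*√2) + 1/816 = -753700031/816 + 2*√2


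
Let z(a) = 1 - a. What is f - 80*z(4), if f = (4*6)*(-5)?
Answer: 120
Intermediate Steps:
f = -120 (f = 24*(-5) = -120)
f - 80*z(4) = -120 - 80*(1 - 1*4) = -120 - 80*(1 - 4) = -120 - 80*(-3) = -120 + 240 = 120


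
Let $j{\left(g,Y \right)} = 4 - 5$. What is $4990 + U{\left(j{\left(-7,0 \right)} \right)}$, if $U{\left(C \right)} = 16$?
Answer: $5006$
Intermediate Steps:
$j{\left(g,Y \right)} = -1$ ($j{\left(g,Y \right)} = 4 - 5 = -1$)
$4990 + U{\left(j{\left(-7,0 \right)} \right)} = 4990 + 16 = 5006$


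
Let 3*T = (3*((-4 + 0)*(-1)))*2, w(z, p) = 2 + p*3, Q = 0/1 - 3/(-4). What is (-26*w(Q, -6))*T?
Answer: 3328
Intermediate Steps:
Q = ¾ (Q = 0*1 - 3*(-¼) = 0 + ¾ = ¾ ≈ 0.75000)
w(z, p) = 2 + 3*p
T = 8 (T = ((3*((-4 + 0)*(-1)))*2)/3 = ((3*(-4*(-1)))*2)/3 = ((3*4)*2)/3 = (12*2)/3 = (⅓)*24 = 8)
(-26*w(Q, -6))*T = -26*(2 + 3*(-6))*8 = -26*(2 - 18)*8 = -26*(-16)*8 = 416*8 = 3328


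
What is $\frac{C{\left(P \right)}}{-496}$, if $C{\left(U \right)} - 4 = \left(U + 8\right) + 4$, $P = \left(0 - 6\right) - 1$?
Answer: $- \frac{9}{496} \approx -0.018145$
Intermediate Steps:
$P = -7$ ($P = -6 - 1 = -7$)
$C{\left(U \right)} = 16 + U$ ($C{\left(U \right)} = 4 + \left(\left(U + 8\right) + 4\right) = 4 + \left(\left(8 + U\right) + 4\right) = 4 + \left(12 + U\right) = 16 + U$)
$\frac{C{\left(P \right)}}{-496} = \frac{16 - 7}{-496} = 9 \left(- \frac{1}{496}\right) = - \frac{9}{496}$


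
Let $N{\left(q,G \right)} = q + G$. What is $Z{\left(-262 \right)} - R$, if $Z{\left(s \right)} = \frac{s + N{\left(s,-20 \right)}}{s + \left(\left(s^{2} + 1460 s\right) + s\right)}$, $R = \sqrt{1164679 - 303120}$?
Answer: $\frac{17}{9825} - \sqrt{861559} \approx -928.2$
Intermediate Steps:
$R = \sqrt{861559} \approx 928.2$
$N{\left(q,G \right)} = G + q$
$Z{\left(s \right)} = \frac{-20 + 2 s}{s^{2} + 1462 s}$ ($Z{\left(s \right)} = \frac{s + \left(-20 + s\right)}{s + \left(\left(s^{2} + 1460 s\right) + s\right)} = \frac{-20 + 2 s}{s + \left(s^{2} + 1461 s\right)} = \frac{-20 + 2 s}{s^{2} + 1462 s}$)
$Z{\left(-262 \right)} - R = \frac{2 \left(-10 - 262\right)}{\left(-262\right) \left(1462 - 262\right)} - \sqrt{861559} = 2 \left(- \frac{1}{262}\right) \frac{1}{1200} \left(-272\right) - \sqrt{861559} = \frac{17}{9825} - \sqrt{861559}$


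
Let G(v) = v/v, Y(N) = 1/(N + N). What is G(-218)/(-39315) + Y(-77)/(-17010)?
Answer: -34403/1373162868 ≈ -2.5054e-5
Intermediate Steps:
Y(N) = 1/(2*N)
G(v) = 1
G(-218)/(-39315) + Y(-77)/(-17010) = 1/(-39315) + ((½)/(-77))/(-17010) = 1*(-1/39315) + ((½)*(-1/77))*(-1/17010) = -1/39315 - 1/154*(-1/17010) = -1/39315 + 1/2619540 = -34403/1373162868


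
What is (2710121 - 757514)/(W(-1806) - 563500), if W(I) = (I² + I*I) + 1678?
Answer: 650869/1987150 ≈ 0.32754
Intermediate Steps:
W(I) = 1678 + 2*I² (W(I) = (I² + I²) + 1678 = 2*I² + 1678 = 1678 + 2*I²)
(2710121 - 757514)/(W(-1806) - 563500) = (2710121 - 757514)/((1678 + 2*(-1806)²) - 563500) = 1952607/((1678 + 2*3261636) - 563500) = 1952607/((1678 + 6523272) - 563500) = 1952607/(6524950 - 563500) = 1952607/5961450 = 1952607*(1/5961450) = 650869/1987150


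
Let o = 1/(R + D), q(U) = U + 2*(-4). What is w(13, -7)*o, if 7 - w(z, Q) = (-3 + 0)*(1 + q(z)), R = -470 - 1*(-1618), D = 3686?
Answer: 25/4834 ≈ 0.0051717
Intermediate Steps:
R = 1148 (R = -470 + 1618 = 1148)
q(U) = -8 + U (q(U) = U - 8 = -8 + U)
w(z, Q) = -14 + 3*z (w(z, Q) = 7 - (-3 + 0)*(1 + (-8 + z)) = 7 - (-3)*(-7 + z) = 7 - (21 - 3*z) = 7 + (-21 + 3*z) = -14 + 3*z)
o = 1/4834 (o = 1/(1148 + 3686) = 1/4834 ≈ 0.00020687)
w(13, -7)*o = (-14 + 3*13)*(1/4834) = (-14 + 39)*(1/4834) = 25*(1/4834) = 25/4834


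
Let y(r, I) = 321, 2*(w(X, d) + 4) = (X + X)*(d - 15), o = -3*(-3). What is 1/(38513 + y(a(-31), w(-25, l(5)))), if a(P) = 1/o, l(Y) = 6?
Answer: 1/38834 ≈ 2.5751e-5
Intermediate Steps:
o = 9
w(X, d) = -4 + X*(-15 + d) (w(X, d) = -4 + ((X + X)*(d - 15))/2 = -4 + ((2*X)*(-15 + d))/2 = -4 + (2*X*(-15 + d))/2 = -4 + X*(-15 + d))
a(P) = 1/9
1/(38513 + y(a(-31), w(-25, l(5)))) = 1/(38513 + 321) = 1/38834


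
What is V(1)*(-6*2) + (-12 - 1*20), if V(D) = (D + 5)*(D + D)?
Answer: -176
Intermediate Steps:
V(D) = 2*D*(5 + D) (V(D) = (5 + D)*(2*D) = 2*D*(5 + D))
V(1)*(-6*2) + (-12 - 1*20) = (2*1*(5 + 1))*(-6*2) + (-12 - 1*20) = (2*1*6)*(-12) + (-12 - 20) = 12*(-12) - 32 = -144 - 32 = -176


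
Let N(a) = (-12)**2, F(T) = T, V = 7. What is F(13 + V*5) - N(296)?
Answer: -96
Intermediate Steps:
N(a) = 144
F(13 + V*5) - N(296) = (13 + 7*5) - 1*144 = (13 + 35) - 144 = 48 - 144 = -96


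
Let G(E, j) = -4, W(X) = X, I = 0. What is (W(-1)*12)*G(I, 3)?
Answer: 48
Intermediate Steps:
(W(-1)*12)*G(I, 3) = -1*12*(-4) = -12*(-4) = 48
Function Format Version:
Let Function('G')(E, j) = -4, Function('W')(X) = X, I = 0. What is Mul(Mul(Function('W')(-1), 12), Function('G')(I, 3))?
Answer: 48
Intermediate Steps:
Mul(Mul(Function('W')(-1), 12), Function('G')(I, 3)) = Mul(Mul(-1, 12), -4) = Mul(-12, -4) = 48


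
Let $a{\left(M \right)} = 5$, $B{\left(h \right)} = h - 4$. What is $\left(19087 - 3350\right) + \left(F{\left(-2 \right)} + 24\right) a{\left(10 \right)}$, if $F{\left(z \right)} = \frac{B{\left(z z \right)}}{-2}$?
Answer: $15857$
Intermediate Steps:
$B{\left(h \right)} = -4 + h$
$F{\left(z \right)} = 2 - \frac{z^{2}}{2}$ ($F{\left(z \right)} = \frac{-4 + z z}{-2} = \left(-4 + z^{2}\right) \left(- \frac{1}{2}\right) = 2 - \frac{z^{2}}{2}$)
$\left(19087 - 3350\right) + \left(F{\left(-2 \right)} + 24\right) a{\left(10 \right)} = \left(19087 - 3350\right) + \left(\left(2 - \frac{\left(-2\right)^{2}}{2}\right) + 24\right) 5 = \left(19087 - 3350\right) + \left(\left(2 - 2\right) + 24\right) 5 = 15737 + \left(\left(2 - 2\right) + 24\right) 5 = 15737 + \left(0 + 24\right) 5 = 15737 + 24 \cdot 5 = 15737 + 120 = 15857$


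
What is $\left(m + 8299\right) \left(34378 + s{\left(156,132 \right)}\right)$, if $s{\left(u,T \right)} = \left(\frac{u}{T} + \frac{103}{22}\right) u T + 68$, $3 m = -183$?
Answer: $1278455220$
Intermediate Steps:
$m = -61$ ($m = \frac{1}{3} \left(-183\right) = -61$)
$s{\left(u,T \right)} = 68 + T u \left(\frac{103}{22} + \frac{u}{T}\right)$ ($s{\left(u,T \right)} = \left(\frac{u}{T} + 103 \cdot \frac{1}{22}\right) u T + 68 = \left(\frac{u}{T} + \frac{103}{22}\right) u T + 68 = \left(\frac{103}{22} + \frac{u}{T}\right) u T + 68 = u \left(\frac{103}{22} + \frac{u}{T}\right) T + 68 = T u \left(\frac{103}{22} + \frac{u}{T}\right) + 68 = 68 + T u \left(\frac{103}{22} + \frac{u}{T}\right)$)
$\left(m + 8299\right) \left(34378 + s{\left(156,132 \right)}\right) = \left(-61 + 8299\right) \left(34378 + \left(68 + 156^{2} + \frac{103}{22} \cdot 132 \cdot 156\right)\right) = 8238 \left(34378 + \left(68 + 24336 + 96408\right)\right) = 8238 \left(34378 + 120812\right) = 8238 \cdot 155190 = 1278455220$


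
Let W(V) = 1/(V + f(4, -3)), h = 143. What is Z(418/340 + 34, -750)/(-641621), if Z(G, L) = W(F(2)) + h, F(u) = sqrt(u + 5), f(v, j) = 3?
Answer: -289/1283242 + sqrt(7)/1283242 ≈ -0.00022315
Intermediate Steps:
F(u) = sqrt(5 + u)
W(V) = 1/(3 + V) (W(V) = 1/(V + 3) = 1/(3 + V))
Z(G, L) = 143 + 1/(3 + sqrt(7)) (Z(G, L) = 1/(3 + sqrt(5 + 2)) + 143 = 1/(3 + sqrt(7)) + 143 = 143 + 1/(3 + sqrt(7)))
Z(418/340 + 34, -750)/(-641621) = (289/2 - sqrt(7)/2)/(-641621) = (289/2 - sqrt(7)/2)*(-1/641621) = -289/1283242 + sqrt(7)/1283242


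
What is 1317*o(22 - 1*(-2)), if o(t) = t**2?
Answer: 758592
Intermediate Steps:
1317*o(22 - 1*(-2)) = 1317*(22 - 1*(-2))**2 = 1317*(22 + 2)**2 = 1317*24**2 = 1317*576 = 758592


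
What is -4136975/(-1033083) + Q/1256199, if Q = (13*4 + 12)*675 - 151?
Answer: 1747112349364/432585943839 ≈ 4.0388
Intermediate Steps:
Q = 43049 (Q = (52 + 12)*675 - 151 = 64*675 - 151 = 43200 - 151 = 43049)
-4136975/(-1033083) + Q/1256199 = -4136975/(-1033083) + 43049/1256199 = -4136975*(-1/1033083) + 43049*(1/1256199) = 4136975/1033083 + 43049/1256199 = 1747112349364/432585943839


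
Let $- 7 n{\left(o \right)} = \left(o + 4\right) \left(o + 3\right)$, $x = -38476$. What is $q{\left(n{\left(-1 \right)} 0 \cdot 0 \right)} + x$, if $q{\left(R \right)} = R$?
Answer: $-38476$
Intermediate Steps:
$n{\left(o \right)} = - \frac{\left(3 + o\right) \left(4 + o\right)}{7}$ ($n{\left(o \right)} = - \frac{\left(o + 4\right) \left(o + 3\right)}{7} = - \frac{\left(4 + o\right) \left(3 + o\right)}{7} = - \frac{\left(3 + o\right) \left(4 + o\right)}{7}$)
$q{\left(n{\left(-1 \right)} 0 \cdot 0 \right)} + x = \left(- \frac{12}{7} - -1 - \frac{\left(-1\right)^{2}}{7}\right) 0 \cdot 0 - 38476 = \left(- \frac{12}{7} + 1 - \frac{1}{7}\right) 0 \cdot 0 - 38476 = \left(- \frac{6}{7}\right) 0 \cdot 0 - 38476 = 0 \cdot 0 - 38476 = 0 - 38476 = -38476$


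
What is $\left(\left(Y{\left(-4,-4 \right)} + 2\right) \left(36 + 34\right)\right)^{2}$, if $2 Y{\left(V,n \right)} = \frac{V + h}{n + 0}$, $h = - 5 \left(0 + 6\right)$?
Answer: $\frac{765625}{4} \approx 1.9141 \cdot 10^{5}$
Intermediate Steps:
$h = -30$ ($h = \left(-5\right) 6 = -30$)
$Y{\left(V,n \right)} = \frac{-30 + V}{2 n}$ ($Y{\left(V,n \right)} = \frac{\left(V - 30\right) \frac{1}{n + 0}}{2} = \frac{\left(-30 + V\right) \frac{1}{n}}{2} = \frac{\frac{1}{n} \left(-30 + V\right)}{2} = \frac{-30 + V}{2 n}$)
$\left(\left(Y{\left(-4,-4 \right)} + 2\right) \left(36 + 34\right)\right)^{2} = \left(\left(\frac{-30 - 4}{2 \left(-4\right)} + 2\right) \left(36 + 34\right)\right)^{2} = \left(\left(\frac{1}{2} \left(- \frac{1}{4}\right) \left(-34\right) + 2\right) 70\right)^{2} = \left(\left(\frac{17}{4} + 2\right) 70\right)^{2} = \left(\frac{25}{4} \cdot 70\right)^{2} = \left(\frac{875}{2}\right)^{2} = \frac{765625}{4}$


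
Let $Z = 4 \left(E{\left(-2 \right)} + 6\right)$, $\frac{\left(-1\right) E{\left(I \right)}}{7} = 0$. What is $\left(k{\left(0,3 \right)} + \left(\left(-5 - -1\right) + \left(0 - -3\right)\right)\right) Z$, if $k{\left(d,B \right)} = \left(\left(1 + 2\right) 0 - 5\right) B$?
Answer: $-384$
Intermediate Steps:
$E{\left(I \right)} = 0$ ($E{\left(I \right)} = \left(-7\right) 0 = 0$)
$Z = 24$ ($Z = 4 \left(0 + 6\right) = 4 \cdot 6 = 24$)
$k{\left(d,B \right)} = - 5 B$ ($k{\left(d,B \right)} = \left(3 \cdot 0 - 5\right) B = \left(0 - 5\right) B = - 5 B$)
$\left(k{\left(0,3 \right)} + \left(\left(-5 - -1\right) + \left(0 - -3\right)\right)\right) Z = \left(\left(-5\right) 3 + \left(\left(-5 - -1\right) + \left(0 - -3\right)\right)\right) 24 = \left(-15 + \left(\left(-5 + 1\right) + \left(0 + 3\right)\right)\right) 24 = \left(-15 + \left(-4 + 3\right)\right) 24 = \left(-15 - 1\right) 24 = \left(-16\right) 24 = -384$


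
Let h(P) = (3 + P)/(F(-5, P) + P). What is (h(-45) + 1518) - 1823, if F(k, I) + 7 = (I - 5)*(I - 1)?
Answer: -342841/1124 ≈ -305.02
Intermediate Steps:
F(k, I) = -7 + (-1 + I)*(-5 + I) (F(k, I) = -7 + (I - 5)*(I - 1) = -7 + (-5 + I)*(-1 + I) = -7 + (-1 + I)*(-5 + I))
h(P) = (3 + P)/(-2 + P² - 5*P) (h(P) = (3 + P)/((-2 + P² - 6*P) + P) = (3 + P)/(-2 + P² - 5*P))
(h(-45) + 1518) - 1823 = ((3 - 45)/(-2 + (-45)² - 5*(-45)) + 1518) - 1823 = (-42/(-2 + 2025 + 225) + 1518) - 1823 = (-42/2248 + 1518) - 1823 = ((1/2248)*(-42) + 1518) - 1823 = (-21/1124 + 1518) - 1823 = 1706211/1124 - 1823 = -342841/1124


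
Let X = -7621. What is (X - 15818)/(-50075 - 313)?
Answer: 601/1292 ≈ 0.46517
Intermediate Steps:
(X - 15818)/(-50075 - 313) = (-7621 - 15818)/(-50075 - 313) = -23439/(-50388) = -23439*(-1/50388) = 601/1292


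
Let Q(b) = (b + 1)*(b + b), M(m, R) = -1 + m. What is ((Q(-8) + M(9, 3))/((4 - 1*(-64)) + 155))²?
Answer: 14400/49729 ≈ 0.28957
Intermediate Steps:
Q(b) = 2*b*(1 + b) (Q(b) = (1 + b)*(2*b) = 2*b*(1 + b))
((Q(-8) + M(9, 3))/((4 - 1*(-64)) + 155))² = ((2*(-8)*(1 - 8) + (-1 + 9))/((4 - 1*(-64)) + 155))² = ((2*(-8)*(-7) + 8)/((4 + 64) + 155))² = ((112 + 8)/(68 + 155))² = (120/223)² = 14400/49729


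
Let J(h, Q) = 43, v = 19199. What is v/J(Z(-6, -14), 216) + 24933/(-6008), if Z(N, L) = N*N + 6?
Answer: 114275473/258344 ≈ 442.34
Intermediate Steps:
Z(N, L) = 6 + N² (Z(N, L) = N² + 6 = 6 + N²)
v/J(Z(-6, -14), 216) + 24933/(-6008) = 19199/43 + 24933/(-6008) = 19199*(1/43) + 24933*(-1/6008) = 19199/43 - 24933/6008 = 114275473/258344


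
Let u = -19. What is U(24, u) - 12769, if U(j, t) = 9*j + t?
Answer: -12572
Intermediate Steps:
U(j, t) = t + 9*j
U(24, u) - 12769 = (-19 + 9*24) - 12769 = (-19 + 216) - 12769 = 197 - 12769 = -12572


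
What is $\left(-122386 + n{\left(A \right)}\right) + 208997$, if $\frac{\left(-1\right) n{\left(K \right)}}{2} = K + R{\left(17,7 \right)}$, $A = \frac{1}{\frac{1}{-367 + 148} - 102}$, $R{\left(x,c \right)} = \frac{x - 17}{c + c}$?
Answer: $\frac{1934803567}{22339} \approx 86611.0$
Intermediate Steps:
$R{\left(x,c \right)} = \frac{-17 + x}{2 c}$
$A = - \frac{219}{22339}$ ($A = \frac{1}{\frac{1}{-219} - 102} = \frac{1}{- \frac{1}{219} - 102} = \frac{1}{- \frac{22339}{219}} = - \frac{219}{22339} \approx -0.0098035$)
$n{\left(K \right)} = - 2 K$ ($n{\left(K \right)} = - 2 \left(K + \frac{-17 + 17}{2 \cdot 7}\right) = - 2 \left(K + \frac{1}{2} \cdot \frac{1}{7} \cdot 0\right) = - 2 \left(K + 0\right) = - 2 K$)
$\left(-122386 + n{\left(A \right)}\right) + 208997 = \left(-122386 - - \frac{438}{22339}\right) + 208997 = \left(-122386 + \frac{438}{22339}\right) + 208997 = - \frac{2733980416}{22339} + 208997 = \frac{1934803567}{22339}$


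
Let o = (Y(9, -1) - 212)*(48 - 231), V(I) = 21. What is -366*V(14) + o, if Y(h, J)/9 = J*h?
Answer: 45933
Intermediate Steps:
Y(h, J) = 9*J*h (Y(h, J) = 9*(J*h) = 9*J*h)
o = 53619 (o = (9*(-1)*9 - 212)*(48 - 231) = (-81 - 212)*(-183) = -293*(-183) = 53619)
-366*V(14) + o = -366*21 + 53619 = -7686 + 53619 = 45933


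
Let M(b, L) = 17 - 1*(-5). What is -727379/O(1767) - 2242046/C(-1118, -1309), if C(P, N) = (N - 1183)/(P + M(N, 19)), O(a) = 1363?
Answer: -837772140369/849149 ≈ -9.8660e+5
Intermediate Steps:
M(b, L) = 22 (M(b, L) = 17 + 5 = 22)
C(P, N) = (-1183 + N)/(22 + P) (C(P, N) = (N - 1183)/(P + 22) = (-1183 + N)/(22 + P))
-727379/O(1767) - 2242046/C(-1118, -1309) = -727379/1363 - 2242046*(22 - 1118)/(-1183 - 1309) = -727379*1/1363 - 2242046/(-2492/(-1096)) = -727379/1363 - 2242046/((-1/1096*(-2492))) = -727379/1363 - 2242046/623/274 = -727379/1363 - 2242046*274/623 = -727379/1363 - 614320604/623 = -837772140369/849149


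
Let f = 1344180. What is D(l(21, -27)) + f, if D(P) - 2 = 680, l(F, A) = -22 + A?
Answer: 1344862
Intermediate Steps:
D(P) = 682 (D(P) = 2 + 680 = 682)
D(l(21, -27)) + f = 682 + 1344180 = 1344862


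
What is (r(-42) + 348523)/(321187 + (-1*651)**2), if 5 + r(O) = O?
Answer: 87119/186247 ≈ 0.46776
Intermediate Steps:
r(O) = -5 + O
(r(-42) + 348523)/(321187 + (-1*651)**2) = ((-5 - 42) + 348523)/(321187 + (-1*651)**2) = (-47 + 348523)/(321187 + (-651)**2) = 348476/(321187 + 423801) = 348476/744988 = 348476*(1/744988) = 87119/186247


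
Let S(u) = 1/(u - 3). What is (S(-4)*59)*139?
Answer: -8201/7 ≈ -1171.6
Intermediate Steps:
S(u) = 1/(-3 + u)
(S(-4)*59)*139 = (59/(-3 - 4))*139 = (59/(-7))*139 = -1/7*59*139 = -59/7*139 = -8201/7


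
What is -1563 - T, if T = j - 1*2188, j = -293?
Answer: 918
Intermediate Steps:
T = -2481 (T = -293 - 1*2188 = -293 - 2188 = -2481)
-1563 - T = -1563 - 1*(-2481) = -1563 + 2481 = 918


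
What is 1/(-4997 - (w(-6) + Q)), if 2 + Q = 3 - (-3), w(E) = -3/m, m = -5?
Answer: -5/25008 ≈ -0.00019994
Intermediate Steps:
w(E) = ⅗ (w(E) = -3/(-5) = -3*(-⅕) = ⅗)
Q = 4 (Q = -2 + (3 - (-3)) = -2 + (3 - 1*(-3)) = -2 + (3 + 3) = -2 + 6 = 4)
1/(-4997 - (w(-6) + Q)) = 1/(-4997 - (⅗ + 4)) = 1/(-4997 - 1*23/5) = 1/(-4997 - 23/5) = 1/(-25008/5) = -5/25008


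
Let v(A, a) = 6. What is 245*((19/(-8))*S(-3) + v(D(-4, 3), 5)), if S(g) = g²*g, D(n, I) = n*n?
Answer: 137445/8 ≈ 17181.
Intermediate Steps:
D(n, I) = n²
S(g) = g³
245*((19/(-8))*S(-3) + v(D(-4, 3), 5)) = 245*((19/(-8))*(-3)³ + 6) = 245*((19*(-⅛))*(-27) + 6) = 245*(-19/8*(-27) + 6) = 245*(513/8 + 6) = 245*(561/8) = 137445/8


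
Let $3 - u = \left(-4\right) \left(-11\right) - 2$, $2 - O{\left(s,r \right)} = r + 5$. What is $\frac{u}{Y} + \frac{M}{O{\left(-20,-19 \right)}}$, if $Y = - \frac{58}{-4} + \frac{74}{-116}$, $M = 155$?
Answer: $\frac{7369}{1072} \approx 6.8741$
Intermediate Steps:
$O{\left(s,r \right)} = -3 - r$ ($O{\left(s,r \right)} = 2 - \left(r + 5\right) = 2 - \left(5 + r\right) = -3 - r$)
$Y = \frac{402}{29}$ ($Y = \left(-58\right) \left(- \frac{1}{4}\right) + 74 \left(- \frac{1}{116}\right) = \frac{29}{2} - \frac{37}{58} = \frac{402}{29} \approx 13.862$)
$u = -39$ ($u = 3 - \left(\left(-4\right) \left(-11\right) - 2\right) = 3 - \left(44 - 2\right) = 3 - 42 = -39$)
$\frac{u}{Y} + \frac{M}{O{\left(-20,-19 \right)}} = - \frac{39}{\frac{402}{29}} + \frac{155}{-3 - -19} = \left(-39\right) \frac{29}{402} + \frac{155}{-3 + 19} = - \frac{377}{134} + \frac{155}{16} = \frac{7369}{1072}$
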